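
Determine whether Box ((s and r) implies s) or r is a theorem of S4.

Tableau for the negation not (Box ((s and r) implies s) or r):
1. not (Box ((s and r) implies s) or r), w0
2. not Box ((s and r) implies s), w0
3. not r, w0
4. not ((s and r) implies s), w1
5. s and r, w1
6. not s, w1
7. s, w1
8. r, w1
Accessibility: w0Rw0, w0Rw1, w1Rw1
Branch closes: s and not s both at w1.
All branches of the negation close; one closing branch shown above.

Valid in S4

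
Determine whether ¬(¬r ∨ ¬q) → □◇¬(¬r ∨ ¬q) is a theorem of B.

Valid in B

Tableau for the negation ¬(¬(¬r ∨ ¬q) → □◇¬(¬r ∨ ¬q)):
1. ¬(¬(¬r ∨ ¬q) → □◇¬(¬r ∨ ¬q)), 0
2. ¬(¬r ∨ ¬q), 0   [¬→-rule on 1]
3. ¬□◇¬(¬r ∨ ¬q), 0   [¬→-rule on 1]
4. r, 0   [¬∨-rule on 2]
5. q, 0   [¬∨-rule on 2]
6. ¬◇¬(¬r ∨ ¬q), 1   [¬□-rule on 3: fresh world 1, 0R1]
7. ¬r ∨ ¬q, 0   [¬◇-rule on 6 via 1R0]
8. ¬r ∨ ¬q, 1   [¬◇-rule on 6 via 1R1]
9. ¬q, 0   [∨-rule on 7 (branches; this branch)]
Accessibility: 0R0, 0R1, 1R0, 1R1
Branch closes: q and ¬q both at 0.
All branches of the negation close; one closing branch shown above.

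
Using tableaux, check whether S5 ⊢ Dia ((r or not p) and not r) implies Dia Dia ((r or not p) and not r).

Yes, valid

Tableau for the negation not (Dia ((r or not p) and not r) implies Dia Dia ((r or not p) and not r)):
1. not (Dia ((r or not p) and not r) implies Dia Dia ((r or not p) and not r)), u
2. Dia ((r or not p) and not r), u   [neg-implies-rule on 1]
3. not Dia Dia ((r or not p) and not r), u   [neg-implies-rule on 1]
4. not Dia ((r or not p) and not r), u   [neg-Dia-rule on 3 via uRu]
5. not ((r or not p) and not r), u   [neg-Dia-rule on 4 via uRu]
6. not (r or not p), u   [neg-and-rule on 5 (branches; this branch)]
7. not r, u   [neg-or-rule on 6]
8. p, u   [neg-or-rule on 6]
9. (r or not p) and not r, v   [Dia-rule on 2: fresh world v, uRv]
10. r or not p, v   [and-rule on 9]
11. not r, v   [and-rule on 9]
12. not Dia ((r or not p) and not r), v   [neg-Dia-rule on 3 via uRv]
13. not ((r or not p) and not r), v   [neg-Dia-rule on 4 via uRv]
14. not p, v   [or-rule on 10 (branches; this branch)]
15. not (r or not p), v   [neg-and-rule on 13 (branches; this branch)]
16. p, v   [neg-or-rule on 15]
Accessibility: uRu, uRv, vRu, vRv
Branch closes: p and not p both at v.
Every branch of the negation's tableau closes; the branch above is one of them.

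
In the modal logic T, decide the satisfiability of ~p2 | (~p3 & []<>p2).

1. ~p2 | (~p3 & []<>p2), u
2. ~p3 & []<>p2, u
3. ~p3, u
4. []<>p2, u
5. <>p2, u
6. p2, v
7. <>p2, v
8. p2, w
Accessibility: uRu, uRv, vRv, vRw, wRw

Satisfiable (open branch found)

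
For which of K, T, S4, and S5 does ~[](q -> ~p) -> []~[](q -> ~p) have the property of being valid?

S5

S4-tableau for the negation ~(~[](q -> ~p) -> []~[](q -> ~p)):
1. ~(~[](q -> ~p) -> []~[](q -> ~p)), 0
2. ~[](q -> ~p), 0
3. ~[]~[](q -> ~p), 0
4. ~(q -> ~p), 1
5. q, 1
6. p, 1
7. [](q -> ~p), 2
8. q -> ~p, 2
9. ~p, 2
Accessibility: 0R0, 0R1, 0R2, 1R1, 2R2
Complete open branch: countermodel on an S4-frame, so not valid in S4, nor in K, T (the same frame is also a K-frame and a T-frame).
S5-tableau for the negation ~(~[](q -> ~p) -> []~[](q -> ~p)):
1. ~(~[](q -> ~p) -> []~[](q -> ~p)), 0
2. ~[](q -> ~p), 0
3. ~[]~[](q -> ~p), 0
4. ~(q -> ~p), 1
5. q, 1
6. p, 1
7. [](q -> ~p), 2
8. q -> ~p, 0
9. q -> ~p, 1
10. q -> ~p, 2
11. ~p, 0
12. ~p, 1
Accessibility: 0R0, 0R1, 0R2, 1R0, 1R1, 1R2, 2R0, 2R1, 2R2
Branch closes: p and ~p both at 1.
Every branch closes (one shown): valid in S5.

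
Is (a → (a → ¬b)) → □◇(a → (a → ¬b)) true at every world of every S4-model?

Tableau for the negation ¬((a → (a → ¬b)) → □◇(a → (a → ¬b))):
1. ¬((a → (a → ¬b)) → □◇(a → (a → ¬b))), u
2. a → (a → ¬b), u
3. ¬□◇(a → (a → ¬b)), u
4. a → ¬b, u
5. ¬b, u
6. ¬◇(a → (a → ¬b)), v
7. ¬(a → (a → ¬b)), v
8. a, v
9. ¬(a → ¬b), v
10. b, v
Accessibility: uRu, uRv, vRv
The negation has an open branch (countermodel exists).

Invalid (countermodel exists)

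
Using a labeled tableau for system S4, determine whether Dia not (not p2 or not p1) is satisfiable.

1. Dia not (not p2 or not p1), w0
2. not (not p2 or not p1), w1
3. p2, w1
4. p1, w1
Accessibility: w0Rw0, w0Rw1, w1Rw1

Satisfiable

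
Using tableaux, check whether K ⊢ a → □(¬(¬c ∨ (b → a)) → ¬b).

Tableau for the negation ¬(a → □(¬(¬c ∨ (b → a)) → ¬b)):
1. ¬(a → □(¬(¬c ∨ (b → a)) → ¬b)), u
2. a, u
3. ¬□(¬(¬c ∨ (b → a)) → ¬b), u
4. ¬(¬(¬c ∨ (b → a)) → ¬b), v
5. ¬(¬c ∨ (b → a)), v
6. b, v
7. c, v
8. ¬(b → a), v
9. ¬a, v
Accessibility: uRv
The negation has an open branch (countermodel exists).

Not valid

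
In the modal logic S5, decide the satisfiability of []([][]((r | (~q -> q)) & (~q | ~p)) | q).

Satisfiable

1. []([][]((r | (~q -> q)) & (~q | ~p)) | q), 0
2. [][]((r | (~q -> q)) & (~q | ~p)) | q, 0
3. q, 0
Accessibility: 0R0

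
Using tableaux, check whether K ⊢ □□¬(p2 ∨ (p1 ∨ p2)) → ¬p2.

Tableau for the negation ¬(□□¬(p2 ∨ (p1 ∨ p2)) → ¬p2):
1. ¬(□□¬(p2 ∨ (p1 ∨ p2)) → ¬p2), u
2. □□¬(p2 ∨ (p1 ∨ p2)), u   [¬→-rule on 1]
3. p2, u   [¬→-rule on 1]
The negation has an open branch (countermodel exists).

No, not valid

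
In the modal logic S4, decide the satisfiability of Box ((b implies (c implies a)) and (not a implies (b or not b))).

Satisfiable (open branch found)

1. Box ((b implies (c implies a)) and (not a implies (b or not b))), u
2. (b implies (c implies a)) and (not a implies (b or not b)), u
3. b implies (c implies a), u
4. not a implies (b or not b), u
5. c implies a, u
6. b or not b, u
7. a, u
8. not b, u
Accessibility: uRu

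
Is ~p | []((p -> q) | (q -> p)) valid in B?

Tableau for the negation ~(~p | []((p -> q) | (q -> p))):
1. ~(~p | []((p -> q) | (q -> p))), u
2. p, u
3. ~[]((p -> q) | (q -> p)), u
4. ~((p -> q) | (q -> p)), v
5. ~(p -> q), v
6. ~(q -> p), v
7. p, v
8. ~q, v
9. q, v
10. ~p, v
Accessibility: uRu, uRv, vRu, vRv
Branch closes: q and ~q both at v.
All branches of the negation close; one closing branch shown above.

Valid in B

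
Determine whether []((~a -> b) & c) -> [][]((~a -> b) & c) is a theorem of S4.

Valid in S4

Tableau for the negation ~([]((~a -> b) & c) -> [][]((~a -> b) & c)):
1. ~([]((~a -> b) & c) -> [][]((~a -> b) & c)), w0
2. []((~a -> b) & c), w0
3. ~[][]((~a -> b) & c), w0
4. (~a -> b) & c, w0
5. ~a -> b, w0
6. c, w0
7. b, w0
8. ~[]((~a -> b) & c), w1
9. (~a -> b) & c, w1
10. ~a -> b, w1
11. c, w1
12. b, w1
13. ~((~a -> b) & c), w2
14. (~a -> b) & c, w2
15. ~a -> b, w2
16. c, w2
17. ~(~a -> b), w2
18. ~a, w2
19. ~b, w2
20. b, w2
Accessibility: w0Rw0, w0Rw1, w0Rw2, w1Rw1, w1Rw2, w2Rw2
Branch closes: b and ~b both at w2.
Every branch of the negation's tableau closes; the branch above is one of them.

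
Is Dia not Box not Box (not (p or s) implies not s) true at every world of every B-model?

Tableau for the negation not Dia not Box not Box (not (p or s) implies not s):
1. not Dia not Box not Box (not (p or s) implies not s), u
2. Box not Box (not (p or s) implies not s), u
3. not Box (not (p or s) implies not s), u
4. not (not (p or s) implies not s), v
5. not (p or s), v
6. s, v
7. not p, v
8. not s, v
Accessibility: uRu, uRv, vRu, vRv
Branch closes: s and not s both at v.
Every branch of the negation's tableau closes; the branch above is one of them.

Valid in B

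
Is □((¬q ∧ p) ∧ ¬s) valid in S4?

Tableau for the negation ¬□((¬q ∧ p) ∧ ¬s):
1. ¬□((¬q ∧ p) ∧ ¬s), 0
2. ¬((¬q ∧ p) ∧ ¬s), 1   [¬□-rule on 1: fresh world 1, 0R1]
3. s, 1   [¬∧-rule on 2 (branches; this branch)]
Accessibility: 0R0, 0R1, 1R1
The negation has an open branch (countermodel exists).

Invalid (countermodel exists)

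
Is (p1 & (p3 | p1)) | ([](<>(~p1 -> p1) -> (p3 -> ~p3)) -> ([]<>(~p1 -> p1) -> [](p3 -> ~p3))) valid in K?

Valid

Tableau for the negation ~((p1 & (p3 | p1)) | ([](<>(~p1 -> p1) -> (p3 -> ~p3)) -> ([]<>(~p1 -> p1) -> [](p3 -> ~p3)))):
1. ~((p1 & (p3 | p1)) | ([](<>(~p1 -> p1) -> (p3 -> ~p3)) -> ([]<>(~p1 -> p1) -> [](p3 -> ~p3)))), 0
2. ~(p1 & (p3 | p1)), 0
3. ~([](<>(~p1 -> p1) -> (p3 -> ~p3)) -> ([]<>(~p1 -> p1) -> [](p3 -> ~p3))), 0
4. [](<>(~p1 -> p1) -> (p3 -> ~p3)), 0
5. ~([]<>(~p1 -> p1) -> [](p3 -> ~p3)), 0
6. []<>(~p1 -> p1), 0
7. ~[](p3 -> ~p3), 0
8. ~(p3 | p1), 0
9. ~p3, 0
10. ~p1, 0
11. ~(p3 -> ~p3), 1
12. p3, 1
13. <>(~p1 -> p1) -> (p3 -> ~p3), 1
14. <>(~p1 -> p1), 1
15. ~<>(~p1 -> p1), 1
16. ~p1 -> p1, 2
17. ~(~p1 -> p1), 2
18. ~p1, 2
19. p1, 2
Accessibility: 0R1, 1R2
Branch closes: p1 and ~p1 both at 2.
All branches of the negation close; one closing branch shown above.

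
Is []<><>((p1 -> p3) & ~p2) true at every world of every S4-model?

No, not valid

Tableau for the negation ~[]<><>((p1 -> p3) & ~p2):
1. ~[]<><>((p1 -> p3) & ~p2), u
2. ~<><>((p1 -> p3) & ~p2), v
3. ~<>((p1 -> p3) & ~p2), v
4. ~((p1 -> p3) & ~p2), v
5. p2, v
Accessibility: uRu, uRv, vRv
The negation has an open branch (countermodel exists).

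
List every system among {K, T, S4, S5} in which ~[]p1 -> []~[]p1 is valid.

S4-tableau for the negation ~(~[]p1 -> []~[]p1):
1. ~(~[]p1 -> []~[]p1), w0
2. ~[]p1, w0   [~->-rule on 1]
3. ~[]~[]p1, w0   [~->-rule on 1]
4. ~p1, w1   [~[]-rule on 2: fresh world w1, w0Rw1]
5. []p1, w2   [~[]-rule on 3: fresh world w2, w0Rw2]
6. p1, w2   [[]-rule on 5 via w2Rw2]
Accessibility: w0Rw0, w0Rw1, w0Rw2, w1Rw1, w2Rw2
Complete open branch: countermodel on an S4-frame, so not valid in S4, nor in K, T (the same frame is also a K-frame and a T-frame).
S5-tableau for the negation ~(~[]p1 -> []~[]p1):
1. ~(~[]p1 -> []~[]p1), w0
2. ~[]p1, w0   [~->-rule on 1]
3. ~[]~[]p1, w0   [~->-rule on 1]
4. ~p1, w1   [~[]-rule on 2: fresh world w1, w0Rw1]
5. []p1, w2   [~[]-rule on 3: fresh world w2, w0Rw2]
6. p1, w0   [[]-rule on 5 via w2Rw0]
7. p1, w1   [[]-rule on 5 via w2Rw1]
Accessibility: w0Rw0, w0Rw1, w0Rw2, w1Rw0, w1Rw1, w1Rw2, w2Rw0, w2Rw1, w2Rw2
Branch closes: p1 and ~p1 both at w1.
Every branch closes (one shown): valid in S5.

S5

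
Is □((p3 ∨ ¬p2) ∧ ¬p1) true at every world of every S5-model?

Invalid (countermodel exists)

Tableau for the negation ¬□((p3 ∨ ¬p2) ∧ ¬p1):
1. ¬□((p3 ∨ ¬p2) ∧ ¬p1), u
2. ¬((p3 ∨ ¬p2) ∧ ¬p1), v
3. p1, v
Accessibility: uRu, uRv, vRu, vRv
The negation has an open branch (countermodel exists).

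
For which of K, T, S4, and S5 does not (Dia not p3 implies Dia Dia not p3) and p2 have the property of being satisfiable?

K

K-tableau for the formula:
1. not (Dia not p3 implies Dia Dia not p3) and p2, u
2. not (Dia not p3 implies Dia Dia not p3), u
3. p2, u
4. Dia not p3, u
5. not Dia Dia not p3, u
6. not p3, v
7. not Dia not p3, v
Accessibility: uRv
Complete open branch: satisfiable in K.
T-tableau for the formula:
1. not (Dia not p3 implies Dia Dia not p3) and p2, u
2. not (Dia not p3 implies Dia Dia not p3), u
3. p2, u
4. Dia not p3, u
5. not Dia Dia not p3, u
6. not Dia not p3, u
7. p3, u
8. not p3, v
9. not Dia not p3, v
10. p3, v
Accessibility: uRu, uRv, vRv
Branch closes: p3 and not p3 both at v.
Every branch closes (one shown): unsatisfiable in T, hence also in S4, S5 (every S4/S5-frame is a T-frame).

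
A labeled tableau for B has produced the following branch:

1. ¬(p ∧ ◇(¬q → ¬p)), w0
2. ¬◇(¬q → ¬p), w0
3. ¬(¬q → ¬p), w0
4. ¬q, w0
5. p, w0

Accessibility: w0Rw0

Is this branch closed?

No world carries both an atom and its negation.

Not closed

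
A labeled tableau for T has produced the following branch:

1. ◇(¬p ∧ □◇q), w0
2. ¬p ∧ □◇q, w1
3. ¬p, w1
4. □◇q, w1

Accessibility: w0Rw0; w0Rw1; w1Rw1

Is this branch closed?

No, open

No atom appears with both signs at the same world.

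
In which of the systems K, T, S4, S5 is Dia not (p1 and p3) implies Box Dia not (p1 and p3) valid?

S5

S5-tableau for the negation not (Dia not (p1 and p3) implies Box Dia not (p1 and p3)):
1. not (Dia not (p1 and p3) implies Box Dia not (p1 and p3)), 0
2. Dia not (p1 and p3), 0
3. not Box Dia not (p1 and p3), 0
4. not (p1 and p3), 1
5. not p3, 1
6. not Dia not (p1 and p3), 2
7. p1 and p3, 0
8. p1, 0
9. p3, 0
10. p1 and p3, 1
11. p1, 1
12. p3, 1
Accessibility: 0R0, 0R1, 0R2, 1R0, 1R1, 1R2, 2R0, 2R1, 2R2
Branch closes: p3 and not p3 both at 1.
Every branch closes (one shown): valid in S5.
S4-tableau for the negation not (Dia not (p1 and p3) implies Box Dia not (p1 and p3)):
1. not (Dia not (p1 and p3) implies Box Dia not (p1 and p3)), 0
2. Dia not (p1 and p3), 0
3. not Box Dia not (p1 and p3), 0
4. not (p1 and p3), 1
5. not p3, 1
6. not Dia not (p1 and p3), 2
7. p1 and p3, 2
8. p1, 2
9. p3, 2
Accessibility: 0R0, 0R1, 0R2, 1R1, 2R2
Complete open branch: countermodel on an S4-frame, so not valid in S4, nor in K, T (the same frame is also a K-frame and a T-frame).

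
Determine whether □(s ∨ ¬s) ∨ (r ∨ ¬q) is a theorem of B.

Valid

Tableau for the negation ¬(□(s ∨ ¬s) ∨ (r ∨ ¬q)):
1. ¬(□(s ∨ ¬s) ∨ (r ∨ ¬q)), 0
2. ¬□(s ∨ ¬s), 0
3. ¬(r ∨ ¬q), 0
4. ¬r, 0
5. q, 0
6. ¬(s ∨ ¬s), 1
7. ¬s, 1
8. s, 1
Accessibility: 0R0, 0R1, 1R0, 1R1
Branch closes: s and ¬s both at 1.
Every branch of the negation's tableau closes; the branch above is one of them.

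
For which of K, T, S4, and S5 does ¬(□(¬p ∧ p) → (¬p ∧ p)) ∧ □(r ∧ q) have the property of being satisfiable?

K

K-tableau for the formula:
1. ¬(□(¬p ∧ p) → (¬p ∧ p)) ∧ □(r ∧ q), u
2. ¬(□(¬p ∧ p) → (¬p ∧ p)), u
3. □(r ∧ q), u
4. □(¬p ∧ p), u
5. ¬(¬p ∧ p), u
6. ¬p, u
Complete open branch: satisfiable in K.
T-tableau for the formula:
1. ¬(□(¬p ∧ p) → (¬p ∧ p)) ∧ □(r ∧ q), u
2. ¬(□(¬p ∧ p) → (¬p ∧ p)), u
3. □(r ∧ q), u
4. □(¬p ∧ p), u
5. ¬(¬p ∧ p), u
6. r ∧ q, u
7. r, u
8. q, u
9. ¬p ∧ p, u
10. ¬p, u
11. p, u
Accessibility: uRu
Branch closes: p and ¬p both at u.
Every branch closes (one shown): unsatisfiable in T, hence also in S4, S5 (every S4/S5-frame is a T-frame).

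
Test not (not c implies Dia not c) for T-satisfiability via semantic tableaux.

Unsatisfiable (every branch closes)

1. not (not c implies Dia not c), w0
2. not c, w0
3. not Dia not c, w0
4. c, w0
Accessibility: w0Rw0
Branch closes: c and not c both at w0.
All branches of the tableau close; one closing branch shown above.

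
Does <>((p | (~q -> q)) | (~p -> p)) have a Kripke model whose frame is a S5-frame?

Satisfiable (open branch found)

1. <>((p | (~q -> q)) | (~p -> p)), 0
2. (p | (~q -> q)) | (~p -> p), 1   [<>-rule on 1: fresh world 1, 0R1]
3. ~p -> p, 1   [|-rule on 2 (branches; this branch)]
4. p, 1   [->-rule on 3 (branches; this branch)]
Accessibility: 0R0, 0R1, 1R0, 1R1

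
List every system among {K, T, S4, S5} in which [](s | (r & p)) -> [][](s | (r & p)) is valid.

S4-tableau for the negation ~([](s | (r & p)) -> [][](s | (r & p))):
1. ~([](s | (r & p)) -> [][](s | (r & p))), 0
2. [](s | (r & p)), 0
3. ~[][](s | (r & p)), 0
4. s | (r & p), 0
5. r & p, 0
6. r, 0
7. p, 0
8. ~[](s | (r & p)), 1
9. s | (r & p), 1
10. r & p, 1
11. r, 1
12. p, 1
13. ~(s | (r & p)), 2
14. ~s, 2
15. ~(r & p), 2
16. s | (r & p), 2
17. ~p, 2
18. r & p, 2
19. r, 2
20. p, 2
Accessibility: 0R0, 0R1, 0R2, 1R1, 1R2, 2R2
Branch closes: p and ~p both at 2.
Every branch closes (one shown): valid in S4, hence also in S5 (every theorem of S4 is a theorem of S5).
T-tableau for the negation ~([](s | (r & p)) -> [][](s | (r & p))):
1. ~([](s | (r & p)) -> [][](s | (r & p))), 0
2. [](s | (r & p)), 0
3. ~[][](s | (r & p)), 0
4. s | (r & p), 0
5. r & p, 0
6. r, 0
7. p, 0
8. ~[](s | (r & p)), 1
9. s | (r & p), 1
10. r & p, 1
11. r, 1
12. p, 1
13. ~(s | (r & p)), 2
14. ~s, 2
15. ~(r & p), 2
16. ~p, 2
Accessibility: 0R0, 0R1, 1R1, 1R2, 2R2
Complete open branch: countermodel on a T-frame, so not valid in T, nor in K (the same frame is also a K-frame).

S4, S5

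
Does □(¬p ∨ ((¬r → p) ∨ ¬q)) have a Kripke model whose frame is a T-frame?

Satisfiable (open branch found)

1. □(¬p ∨ ((¬r → p) ∨ ¬q)), w0
2. ¬p ∨ ((¬r → p) ∨ ¬q), w0
3. (¬r → p) ∨ ¬q, w0
4. ¬q, w0
Accessibility: w0Rw0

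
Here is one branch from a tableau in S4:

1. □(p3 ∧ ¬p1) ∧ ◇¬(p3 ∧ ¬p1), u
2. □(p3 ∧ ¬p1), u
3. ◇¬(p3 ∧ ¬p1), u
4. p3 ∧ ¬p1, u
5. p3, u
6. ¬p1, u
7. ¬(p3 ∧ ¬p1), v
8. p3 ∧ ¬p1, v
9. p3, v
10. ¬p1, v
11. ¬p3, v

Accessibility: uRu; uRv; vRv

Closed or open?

Yes, closed

Both p3 and ¬p3 appear at v.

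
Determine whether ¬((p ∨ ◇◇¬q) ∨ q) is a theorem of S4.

No, not valid

Tableau for the negation (p ∨ ◇◇¬q) ∨ q:
1. (p ∨ ◇◇¬q) ∨ q, u
2. q, u   [∨-rule on 1 (branches; this branch)]
Accessibility: uRu
The negation has an open branch (countermodel exists).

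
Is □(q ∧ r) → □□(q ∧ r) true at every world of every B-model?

Not valid

Tableau for the negation ¬(□(q ∧ r) → □□(q ∧ r)):
1. ¬(□(q ∧ r) → □□(q ∧ r)), w0
2. □(q ∧ r), w0   [¬→-rule on 1]
3. ¬□□(q ∧ r), w0   [¬→-rule on 1]
4. q ∧ r, w0   [□-rule on 2 via w0Rw0]
5. q, w0   [∧-rule on 4]
6. r, w0   [∧-rule on 4]
7. ¬□(q ∧ r), w1   [¬□-rule on 3: fresh world w1, w0Rw1]
8. q ∧ r, w1   [□-rule on 2 via w0Rw1]
9. q, w1   [∧-rule on 8]
10. r, w1   [∧-rule on 8]
11. ¬(q ∧ r), w2   [¬□-rule on 7: fresh world w2, w1Rw2]
12. ¬r, w2   [¬∧-rule on 11 (branches; this branch)]
Accessibility: w0Rw0, w0Rw1, w1Rw0, w1Rw1, w1Rw2, w2Rw1, w2Rw2
The negation has an open branch (countermodel exists).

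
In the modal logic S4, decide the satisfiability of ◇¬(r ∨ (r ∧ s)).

1. ◇¬(r ∨ (r ∧ s)), w0
2. ¬(r ∨ (r ∧ s)), w1
3. ¬r, w1
4. ¬(r ∧ s), w1
5. ¬s, w1
Accessibility: w0Rw0, w0Rw1, w1Rw1

Satisfiable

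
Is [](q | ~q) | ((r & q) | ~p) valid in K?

Valid

Tableau for the negation ~([](q | ~q) | ((r & q) | ~p)):
1. ~([](q | ~q) | ((r & q) | ~p)), 0
2. ~[](q | ~q), 0
3. ~((r & q) | ~p), 0
4. ~(r & q), 0
5. p, 0
6. ~q, 0
7. ~(q | ~q), 1
8. ~q, 1
9. q, 1
Accessibility: 0R1
Branch closes: q and ~q both at 1.
All branches of the negation close; one closing branch shown above.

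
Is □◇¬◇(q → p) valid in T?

Tableau for the negation ¬□◇¬◇(q → p):
1. ¬□◇¬◇(q → p), 0
2. ¬◇¬◇(q → p), 1   [¬□-rule on 1: fresh world 1, 0R1]
3. ◇(q → p), 1   [¬◇-rule on 2 via 1R1]
4. q → p, 2   [◇-rule on 3: fresh world 2, 1R2]
5. ◇(q → p), 2   [¬◇-rule on 2 via 1R2]
6. p, 2   [→-rule on 4 (branches; this branch)]
7. q → p, 3   [◇-rule on 5: fresh world 3, 2R3]
8. p, 3   [→-rule on 7 (branches; this branch)]
Accessibility: 0R0, 0R1, 1R1, 1R2, 2R2, 2R3, 3R3
The negation has an open branch (countermodel exists).

Invalid (countermodel exists)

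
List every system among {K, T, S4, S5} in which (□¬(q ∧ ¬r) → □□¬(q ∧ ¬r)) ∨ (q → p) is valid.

T-tableau for the negation ¬((□¬(q ∧ ¬r) → □□¬(q ∧ ¬r)) ∨ (q → p)):
1. ¬((□¬(q ∧ ¬r) → □□¬(q ∧ ¬r)) ∨ (q → p)), w0
2. ¬(□¬(q ∧ ¬r) → □□¬(q ∧ ¬r)), w0   [¬∨-rule on 1]
3. ¬(q → p), w0   [¬∨-rule on 1]
4. □¬(q ∧ ¬r), w0   [¬→-rule on 2]
5. ¬□□¬(q ∧ ¬r), w0   [¬→-rule on 2]
6. q, w0   [¬→-rule on 3]
7. ¬p, w0   [¬→-rule on 3]
8. ¬(q ∧ ¬r), w0   [□-rule on 4 via w0Rw0]
9. r, w0   [¬∧-rule on 8 (branches; this branch)]
10. ¬□¬(q ∧ ¬r), w1   [¬□-rule on 5: fresh world w1, w0Rw1]
11. ¬(q ∧ ¬r), w1   [□-rule on 4 via w0Rw1]
12. r, w1   [¬∧-rule on 11 (branches; this branch)]
13. q ∧ ¬r, w2   [¬□-rule on 10: fresh world w2, w1Rw2]
14. q, w2   [∧-rule on 13]
15. ¬r, w2   [∧-rule on 13]
Accessibility: w0Rw0, w0Rw1, w1Rw1, w1Rw2, w2Rw2
Complete open branch: countermodel on a T-frame, so not valid in T, nor in K (the same frame is also a K-frame).
S4-tableau for the negation ¬((□¬(q ∧ ¬r) → □□¬(q ∧ ¬r)) ∨ (q → p)):
1. ¬((□¬(q ∧ ¬r) → □□¬(q ∧ ¬r)) ∨ (q → p)), w0
2. ¬(□¬(q ∧ ¬r) → □□¬(q ∧ ¬r)), w0   [¬∨-rule on 1]
3. ¬(q → p), w0   [¬∨-rule on 1]
4. □¬(q ∧ ¬r), w0   [¬→-rule on 2]
5. ¬□□¬(q ∧ ¬r), w0   [¬→-rule on 2]
6. q, w0   [¬→-rule on 3]
7. ¬p, w0   [¬→-rule on 3]
8. ¬(q ∧ ¬r), w0   [□-rule on 4 via w0Rw0]
9. r, w0   [¬∧-rule on 8 (branches; this branch)]
10. ¬□¬(q ∧ ¬r), w1   [¬□-rule on 5: fresh world w1, w0Rw1]
11. ¬(q ∧ ¬r), w1   [□-rule on 4 via w0Rw1]
12. r, w1   [¬∧-rule on 11 (branches; this branch)]
13. q ∧ ¬r, w2   [¬□-rule on 10: fresh world w2, w1Rw2]
14. q, w2   [∧-rule on 13]
15. ¬r, w2   [∧-rule on 13]
16. ¬(q ∧ ¬r), w2   [□-rule on 4 via w0Rw2]
17. r, w2   [¬∧-rule on 16 (branches; this branch)]
Accessibility: w0Rw0, w0Rw1, w0Rw2, w1Rw1, w1Rw2, w2Rw2
Branch closes: r and ¬r both at w2.
Every branch closes (one shown): valid in S4, hence also in S5 (every theorem of S4 is a theorem of S5).

S4, S5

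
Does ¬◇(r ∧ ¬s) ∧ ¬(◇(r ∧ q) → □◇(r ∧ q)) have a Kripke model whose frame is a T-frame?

Yes, satisfiable

1. ¬◇(r ∧ ¬s) ∧ ¬(◇(r ∧ q) → □◇(r ∧ q)), u
2. ¬◇(r ∧ ¬s), u   [∧-rule on 1]
3. ¬(◇(r ∧ q) → □◇(r ∧ q)), u   [∧-rule on 1]
4. ◇(r ∧ q), u   [¬→-rule on 3]
5. ¬□◇(r ∧ q), u   [¬→-rule on 3]
6. ¬(r ∧ ¬s), u   [¬◇-rule on 2 via uRu]
7. s, u   [¬∧-rule on 6 (branches; this branch)]
8. r ∧ q, v   [◇-rule on 4: fresh world v, uRv]
9. r, v   [∧-rule on 8]
10. q, v   [∧-rule on 8]
11. ¬(r ∧ ¬s), v   [¬◇-rule on 2 via uRv]
12. s, v   [¬∧-rule on 11 (branches; this branch)]
13. ¬◇(r ∧ q), w   [¬□-rule on 5: fresh world w, uRw]
14. ¬(r ∧ ¬s), w   [¬◇-rule on 2 via uRw]
15. ¬(r ∧ q), w   [¬◇-rule on 13 via wRw]
16. s, w   [¬∧-rule on 14 (branches; this branch)]
17. ¬q, w   [¬∧-rule on 15 (branches; this branch)]
Accessibility: uRu, uRv, uRw, vRv, wRw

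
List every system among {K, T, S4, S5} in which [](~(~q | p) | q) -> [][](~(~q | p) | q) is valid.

S4, S5

T-tableau for the negation ~([](~(~q | p) | q) -> [][](~(~q | p) | q)):
1. ~([](~(~q | p) | q) -> [][](~(~q | p) | q)), 0
2. [](~(~q | p) | q), 0
3. ~[][](~(~q | p) | q), 0
4. ~(~q | p) | q, 0
5. q, 0
6. ~[](~(~q | p) | q), 1
7. ~(~q | p) | q, 1
8. q, 1
9. ~(~(~q | p) | q), 2
10. ~q | p, 2
11. ~q, 2
12. p, 2
Accessibility: 0R0, 0R1, 1R1, 1R2, 2R2
Complete open branch: countermodel on a T-frame, so not valid in T, nor in K (the same frame is also a K-frame).
S4-tableau for the negation ~([](~(~q | p) | q) -> [][](~(~q | p) | q)):
1. ~([](~(~q | p) | q) -> [][](~(~q | p) | q)), 0
2. [](~(~q | p) | q), 0
3. ~[][](~(~q | p) | q), 0
4. ~(~q | p) | q, 0
5. ~(~q | p), 0
6. q, 0
7. ~p, 0
8. ~[](~(~q | p) | q), 1
9. ~(~q | p) | q, 1
10. ~(~q | p), 1
11. q, 1
12. ~p, 1
13. ~(~(~q | p) | q), 2
14. ~q | p, 2
15. ~q, 2
16. ~(~q | p) | q, 2
17. p, 2
18. ~(~q | p), 2
19. q, 2
20. ~p, 2
Accessibility: 0R0, 0R1, 0R2, 1R1, 1R2, 2R2
Branch closes: q and ~q both at 2.
Every branch closes (one shown): valid in S4, hence also in S5 (every theorem of S4 is a theorem of S5).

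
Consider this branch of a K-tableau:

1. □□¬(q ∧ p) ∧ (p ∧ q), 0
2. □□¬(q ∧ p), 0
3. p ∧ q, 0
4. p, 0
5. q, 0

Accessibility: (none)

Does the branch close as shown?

Open

There is no literal clash: for every atom and world, at most one sign appears.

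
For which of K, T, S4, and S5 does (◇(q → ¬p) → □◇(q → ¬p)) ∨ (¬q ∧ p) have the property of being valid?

S4-tableau for the negation ¬((◇(q → ¬p) → □◇(q → ¬p)) ∨ (¬q ∧ p)):
1. ¬((◇(q → ¬p) → □◇(q → ¬p)) ∨ (¬q ∧ p)), 0
2. ¬(◇(q → ¬p) → □◇(q → ¬p)), 0
3. ¬(¬q ∧ p), 0
4. ◇(q → ¬p), 0
5. ¬□◇(q → ¬p), 0
6. ¬p, 0
7. q → ¬p, 1
8. ¬p, 1
9. ¬◇(q → ¬p), 2
10. ¬(q → ¬p), 2
11. q, 2
12. p, 2
Accessibility: 0R0, 0R1, 0R2, 1R1, 2R2
Complete open branch: countermodel on an S4-frame, so not valid in S4, nor in K, T (the same frame is also a K-frame and a T-frame).
S5-tableau for the negation ¬((◇(q → ¬p) → □◇(q → ¬p)) ∨ (¬q ∧ p)):
1. ¬((◇(q → ¬p) → □◇(q → ¬p)) ∨ (¬q ∧ p)), 0
2. ¬(◇(q → ¬p) → □◇(q → ¬p)), 0
3. ¬(¬q ∧ p), 0
4. ◇(q → ¬p), 0
5. ¬□◇(q → ¬p), 0
6. q, 0
7. q → ¬p, 1
8. ¬p, 1
9. ¬◇(q → ¬p), 2
10. ¬(q → ¬p), 0
11. p, 0
12. ¬(q → ¬p), 1
13. q, 1
14. p, 1
Accessibility: 0R0, 0R1, 0R2, 1R0, 1R1, 1R2, 2R0, 2R1, 2R2
Branch closes: p and ¬p both at 1.
Every branch closes (one shown): valid in S5.

S5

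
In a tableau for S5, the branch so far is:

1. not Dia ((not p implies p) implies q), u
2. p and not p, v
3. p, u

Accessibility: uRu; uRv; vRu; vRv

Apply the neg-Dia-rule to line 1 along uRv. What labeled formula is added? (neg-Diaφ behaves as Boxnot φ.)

neg-Diaφ behaves as Boxnot φ: propagate the negated body to each accessible world.

not ((not p implies p) implies q), v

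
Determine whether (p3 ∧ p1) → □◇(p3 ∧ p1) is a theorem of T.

Tableau for the negation ¬((p3 ∧ p1) → □◇(p3 ∧ p1)):
1. ¬((p3 ∧ p1) → □◇(p3 ∧ p1)), u
2. p3 ∧ p1, u
3. ¬□◇(p3 ∧ p1), u
4. p3, u
5. p1, u
6. ¬◇(p3 ∧ p1), v
7. ¬(p3 ∧ p1), v
8. ¬p1, v
Accessibility: uRu, uRv, vRv
The negation has an open branch (countermodel exists).

No, not valid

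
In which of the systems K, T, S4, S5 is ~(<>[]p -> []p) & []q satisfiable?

K, T, S4

S5-tableau for the formula:
1. ~(<>[]p -> []p) & []q, w0
2. ~(<>[]p -> []p), w0
3. []q, w0
4. <>[]p, w0
5. ~[]p, w0
6. q, w0
7. []p, w1
8. q, w1
9. p, w0
10. p, w1
11. ~p, w2
12. q, w2
13. p, w2
Accessibility: w0Rw0, w0Rw1, w0Rw2, w1Rw0, w1Rw1, w1Rw2, w2Rw0, w2Rw1, w2Rw2
Branch closes: p and ~p both at w2.
Every branch closes (one shown): unsatisfiable in S5.
S4-tableau for the formula:
1. ~(<>[]p -> []p) & []q, w0
2. ~(<>[]p -> []p), w0
3. []q, w0
4. <>[]p, w0
5. ~[]p, w0
6. q, w0
7. []p, w1
8. q, w1
9. p, w1
10. ~p, w2
11. q, w2
Accessibility: w0Rw0, w0Rw1, w0Rw2, w1Rw1, w2Rw2
Complete open branch: satisfiable in S4, hence also in K, T (this S4-model is also a K-model and a T-model).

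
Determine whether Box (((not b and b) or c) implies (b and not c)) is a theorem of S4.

No, not valid

Tableau for the negation not Box (((not b and b) or c) implies (b and not c)):
1. not Box (((not b and b) or c) implies (b and not c)), u
2. not (((not b and b) or c) implies (b and not c)), v
3. (not b and b) or c, v
4. not (b and not c), v
5. c, v
Accessibility: uRu, uRv, vRv
The negation has an open branch (countermodel exists).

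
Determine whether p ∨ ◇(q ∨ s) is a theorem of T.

No, not valid

Tableau for the negation ¬(p ∨ ◇(q ∨ s)):
1. ¬(p ∨ ◇(q ∨ s)), 0
2. ¬p, 0   [¬∨-rule on 1]
3. ¬◇(q ∨ s), 0   [¬∨-rule on 1]
4. ¬(q ∨ s), 0   [¬◇-rule on 3 via 0R0]
5. ¬q, 0   [¬∨-rule on 4]
6. ¬s, 0   [¬∨-rule on 4]
Accessibility: 0R0
The negation has an open branch (countermodel exists).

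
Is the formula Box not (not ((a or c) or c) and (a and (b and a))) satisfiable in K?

Satisfiable (open branch found)

1. Box not (not ((a or c) or c) and (a and (b and a))), 0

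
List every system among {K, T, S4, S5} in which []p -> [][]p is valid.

S4, S5

T-tableau for the negation ~([]p -> [][]p):
1. ~([]p -> [][]p), u
2. []p, u   [~->-rule on 1]
3. ~[][]p, u   [~->-rule on 1]
4. p, u   [[]-rule on 2 via uRu]
5. ~[]p, v   [~[]-rule on 3: fresh world v, uRv]
6. p, v   [[]-rule on 2 via uRv]
7. ~p, w   [~[]-rule on 5: fresh world w, vRw]
Accessibility: uRu, uRv, vRv, vRw, wRw
Complete open branch: countermodel on a T-frame, so not valid in T, nor in K (the same frame is also a K-frame).
S4-tableau for the negation ~([]p -> [][]p):
1. ~([]p -> [][]p), u
2. []p, u   [~->-rule on 1]
3. ~[][]p, u   [~->-rule on 1]
4. p, u   [[]-rule on 2 via uRu]
5. ~[]p, v   [~[]-rule on 3: fresh world v, uRv]
6. p, v   [[]-rule on 2 via uRv]
7. ~p, w   [~[]-rule on 5: fresh world w, vRw]
8. p, w   [[]-rule on 2 via uRw]
Accessibility: uRu, uRv, uRw, vRv, vRw, wRw
Branch closes: p and ~p both at w.
Every branch closes (one shown): valid in S4, hence also in S5 (every theorem of S4 is a theorem of S5).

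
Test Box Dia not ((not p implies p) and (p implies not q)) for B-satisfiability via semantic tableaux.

Satisfiable (open branch found)

1. Box Dia not ((not p implies p) and (p implies not q)), 0
2. Dia not ((not p implies p) and (p implies not q)), 0
3. not ((not p implies p) and (p implies not q)), 1
4. Dia not ((not p implies p) and (p implies not q)), 1
5. not (p implies not q), 1
6. p, 1
7. q, 1
8. not ((not p implies p) and (p implies not q)), 2
9. not (p implies not q), 2
10. p, 2
11. q, 2
Accessibility: 0R0, 0R1, 1R0, 1R1, 1R2, 2R1, 2R2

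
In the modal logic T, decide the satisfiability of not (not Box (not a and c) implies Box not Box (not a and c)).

1. not (not Box (not a and c) implies Box not Box (not a and c)), u
2. not Box (not a and c), u   [neg-implies-rule on 1]
3. not Box not Box (not a and c), u   [neg-implies-rule on 1]
4. not (not a and c), v   [neg-Box-rule on 2: fresh world v, uRv]
5. not c, v   [neg-and-rule on 4 (branches; this branch)]
6. Box (not a and c), w   [neg-Box-rule on 3: fresh world w, uRw]
7. not a and c, w   [Box-rule on 6 via wRw]
8. not a, w   [and-rule on 7]
9. c, w   [and-rule on 7]
Accessibility: uRu, uRv, uRw, vRv, wRw

Satisfiable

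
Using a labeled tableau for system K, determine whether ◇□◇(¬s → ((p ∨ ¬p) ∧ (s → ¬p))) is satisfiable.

Yes, satisfiable

1. ◇□◇(¬s → ((p ∨ ¬p) ∧ (s → ¬p))), 0
2. □◇(¬s → ((p ∨ ¬p) ∧ (s → ¬p))), 1
Accessibility: 0R1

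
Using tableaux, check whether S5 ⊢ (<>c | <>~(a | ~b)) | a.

Tableau for the negation ~((<>c | <>~(a | ~b)) | a):
1. ~((<>c | <>~(a | ~b)) | a), u
2. ~(<>c | <>~(a | ~b)), u   [~|-rule on 1]
3. ~a, u   [~|-rule on 1]
4. ~<>c, u   [~|-rule on 2]
5. ~<>~(a | ~b), u   [~|-rule on 2]
6. ~c, u   [~<>-rule on 4 via uRu]
7. a | ~b, u   [~<>-rule on 5 via uRu]
8. ~b, u   [|-rule on 7 (branches; this branch)]
Accessibility: uRu
The negation has an open branch (countermodel exists).

Not valid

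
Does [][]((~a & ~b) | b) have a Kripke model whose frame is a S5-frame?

1. [][]((~a & ~b) | b), w0
2. []((~a & ~b) | b), w0
3. (~a & ~b) | b, w0
4. b, w0
Accessibility: w0Rw0

Yes, satisfiable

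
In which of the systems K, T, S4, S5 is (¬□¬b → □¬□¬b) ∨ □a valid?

S5

S5-tableau for the negation ¬((¬□¬b → □¬□¬b) ∨ □a):
1. ¬((¬□¬b → □¬□¬b) ∨ □a), 0
2. ¬(¬□¬b → □¬□¬b), 0   [¬∨-rule on 1]
3. ¬□a, 0   [¬∨-rule on 1]
4. ¬□¬b, 0   [¬→-rule on 2]
5. ¬□¬□¬b, 0   [¬→-rule on 2]
6. ¬a, 1   [¬□-rule on 3: fresh world 1, 0R1]
7. b, 2   [¬□-rule on 4: fresh world 2, 0R2]
8. □¬b, 3   [¬□-rule on 5: fresh world 3, 0R3]
9. ¬b, 0   [□-rule on 8 via 3R0]
10. ¬b, 1   [□-rule on 8 via 3R1]
11. ¬b, 2   [□-rule on 8 via 3R2]
Accessibility: 0R0, 0R1, 0R2, 0R3, 1R0, 1R1, 1R2, 1R3, 2R0, 2R1, 2R2, 2R3, 3R0, 3R1, 3R2, 3R3
Branch closes: b and ¬b both at 2.
Every branch closes (one shown): valid in S5.
S4-tableau for the negation ¬((¬□¬b → □¬□¬b) ∨ □a):
1. ¬((¬□¬b → □¬□¬b) ∨ □a), 0
2. ¬(¬□¬b → □¬□¬b), 0   [¬∨-rule on 1]
3. ¬□a, 0   [¬∨-rule on 1]
4. ¬□¬b, 0   [¬→-rule on 2]
5. ¬□¬□¬b, 0   [¬→-rule on 2]
6. ¬a, 1   [¬□-rule on 3: fresh world 1, 0R1]
7. b, 2   [¬□-rule on 4: fresh world 2, 0R2]
8. □¬b, 3   [¬□-rule on 5: fresh world 3, 0R3]
9. ¬b, 3   [□-rule on 8 via 3R3]
Accessibility: 0R0, 0R1, 0R2, 0R3, 1R1, 2R2, 3R3
Complete open branch: countermodel on an S4-frame, so not valid in S4, nor in K, T (the same frame is also a K-frame and a T-frame).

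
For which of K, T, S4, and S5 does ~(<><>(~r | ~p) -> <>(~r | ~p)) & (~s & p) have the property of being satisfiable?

S4-tableau for the formula:
1. ~(<><>(~r | ~p) -> <>(~r | ~p)) & (~s & p), 0
2. ~(<><>(~r | ~p) -> <>(~r | ~p)), 0
3. ~s & p, 0
4. <><>(~r | ~p), 0
5. ~<>(~r | ~p), 0
6. ~s, 0
7. p, 0
8. ~(~r | ~p), 0
9. r, 0
10. <>(~r | ~p), 1
11. ~(~r | ~p), 1
12. r, 1
13. p, 1
14. ~r | ~p, 2
15. ~(~r | ~p), 2
16. r, 2
17. p, 2
18. ~p, 2
Accessibility: 0R0, 0R1, 0R2, 1R1, 1R2, 2R2
Branch closes: p and ~p both at 2.
Every branch closes (one shown): unsatisfiable in S4, hence also in S5 (every S5-frame is an S4-frame).
T-tableau for the formula:
1. ~(<><>(~r | ~p) -> <>(~r | ~p)) & (~s & p), 0
2. ~(<><>(~r | ~p) -> <>(~r | ~p)), 0
3. ~s & p, 0
4. <><>(~r | ~p), 0
5. ~<>(~r | ~p), 0
6. ~s, 0
7. p, 0
8. ~(~r | ~p), 0
9. r, 0
10. <>(~r | ~p), 1
11. ~(~r | ~p), 1
12. r, 1
13. p, 1
14. ~r | ~p, 2
15. ~p, 2
Accessibility: 0R0, 0R1, 1R1, 1R2, 2R2
Complete open branch: satisfiable in T, hence also in K (this T-model is also a K-model).

K, T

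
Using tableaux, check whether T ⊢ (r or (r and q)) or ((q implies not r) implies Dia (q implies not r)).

Yes, valid

Tableau for the negation not ((r or (r and q)) or ((q implies not r) implies Dia (q implies not r))):
1. not ((r or (r and q)) or ((q implies not r) implies Dia (q implies not r))), 0
2. not (r or (r and q)), 0   [neg-or-rule on 1]
3. not ((q implies not r) implies Dia (q implies not r)), 0   [neg-or-rule on 1]
4. not r, 0   [neg-or-rule on 2]
5. not (r and q), 0   [neg-or-rule on 2]
6. q implies not r, 0   [neg-implies-rule on 3]
7. not Dia (q implies not r), 0   [neg-implies-rule on 3]
8. not (q implies not r), 0   [neg-Dia-rule on 7 via 0R0]
9. q, 0   [neg-implies-rule on 8]
10. r, 0   [neg-implies-rule on 8]
Accessibility: 0R0
Branch closes: r and not r both at 0.
All branches of the negation close; one closing branch shown above.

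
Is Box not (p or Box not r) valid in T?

Tableau for the negation not Box not (p or Box not r):
1. not Box not (p or Box not r), w0
2. p or Box not r, w1
3. Box not r, w1
4. not r, w1
Accessibility: w0Rw0, w0Rw1, w1Rw1
The negation has an open branch (countermodel exists).

Invalid (countermodel exists)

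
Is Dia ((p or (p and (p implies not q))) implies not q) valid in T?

Not valid

Tableau for the negation not Dia ((p or (p and (p implies not q))) implies not q):
1. not Dia ((p or (p and (p implies not q))) implies not q), 0
2. not ((p or (p and (p implies not q))) implies not q), 0
3. p or (p and (p implies not q)), 0
4. q, 0
5. p, 0
Accessibility: 0R0
The negation has an open branch (countermodel exists).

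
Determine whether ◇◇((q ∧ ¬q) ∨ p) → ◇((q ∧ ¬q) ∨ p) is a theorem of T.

No, not valid

Tableau for the negation ¬(◇◇((q ∧ ¬q) ∨ p) → ◇((q ∧ ¬q) ∨ p)):
1. ¬(◇◇((q ∧ ¬q) ∨ p) → ◇((q ∧ ¬q) ∨ p)), 0
2. ◇◇((q ∧ ¬q) ∨ p), 0
3. ¬◇((q ∧ ¬q) ∨ p), 0
4. ¬((q ∧ ¬q) ∨ p), 0
5. ¬(q ∧ ¬q), 0
6. ¬p, 0
7. q, 0
8. ◇((q ∧ ¬q) ∨ p), 1
9. ¬((q ∧ ¬q) ∨ p), 1
10. ¬(q ∧ ¬q), 1
11. ¬p, 1
12. q, 1
13. (q ∧ ¬q) ∨ p, 2
14. p, 2
Accessibility: 0R0, 0R1, 1R1, 1R2, 2R2
The negation has an open branch (countermodel exists).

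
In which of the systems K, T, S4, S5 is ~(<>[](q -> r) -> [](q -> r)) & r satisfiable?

S4-tableau for the formula:
1. ~(<>[](q -> r) -> [](q -> r)) & r, 0
2. ~(<>[](q -> r) -> [](q -> r)), 0
3. r, 0
4. <>[](q -> r), 0
5. ~[](q -> r), 0
6. [](q -> r), 1
7. q -> r, 1
8. r, 1
9. ~(q -> r), 2
10. q, 2
11. ~r, 2
Accessibility: 0R0, 0R1, 0R2, 1R1, 2R2
Complete open branch: satisfiable in S4, hence also in K, T (this S4-model is also a K-model and a T-model).
S5-tableau for the formula:
1. ~(<>[](q -> r) -> [](q -> r)) & r, 0
2. ~(<>[](q -> r) -> [](q -> r)), 0
3. r, 0
4. <>[](q -> r), 0
5. ~[](q -> r), 0
6. [](q -> r), 1
7. q -> r, 0
8. q -> r, 1
9. r, 1
10. ~(q -> r), 2
11. q, 2
12. ~r, 2
13. q -> r, 2
14. r, 2
Accessibility: 0R0, 0R1, 0R2, 1R0, 1R1, 1R2, 2R0, 2R1, 2R2
Branch closes: r and ~r both at 2.
Every branch closes (one shown): unsatisfiable in S5.

K, T, S4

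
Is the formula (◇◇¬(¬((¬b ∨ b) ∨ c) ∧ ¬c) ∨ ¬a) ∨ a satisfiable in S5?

1. (◇◇¬(¬((¬b ∨ b) ∨ c) ∧ ¬c) ∨ ¬a) ∨ a, u
2. a, u
Accessibility: uRu

Yes, satisfiable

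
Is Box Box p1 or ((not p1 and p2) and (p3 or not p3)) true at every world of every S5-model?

No, not valid

Tableau for the negation not (Box Box p1 or ((not p1 and p2) and (p3 or not p3))):
1. not (Box Box p1 or ((not p1 and p2) and (p3 or not p3))), 0
2. not Box Box p1, 0
3. not ((not p1 and p2) and (p3 or not p3)), 0
4. not (not p1 and p2), 0
5. not p2, 0
6. not Box p1, 1
7. not p1, 2
Accessibility: 0R0, 0R1, 0R2, 1R0, 1R1, 1R2, 2R0, 2R1, 2R2
The negation has an open branch (countermodel exists).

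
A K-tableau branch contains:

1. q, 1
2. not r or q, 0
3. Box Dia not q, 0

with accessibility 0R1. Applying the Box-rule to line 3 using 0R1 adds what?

Dia not q, 1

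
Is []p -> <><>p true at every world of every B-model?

Yes, valid

Tableau for the negation ~([]p -> <><>p):
1. ~([]p -> <><>p), u
2. []p, u
3. ~<><>p, u
4. p, u
5. ~<>p, u
6. ~p, u
Accessibility: uRu
Branch closes: p and ~p both at u.
Every branch of the negation's tableau closes; the branch above is one of them.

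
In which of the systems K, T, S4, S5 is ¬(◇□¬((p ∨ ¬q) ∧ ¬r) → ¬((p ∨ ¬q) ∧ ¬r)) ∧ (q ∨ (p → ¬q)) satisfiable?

K, T, S4

S4-tableau for the formula:
1. ¬(◇□¬((p ∨ ¬q) ∧ ¬r) → ¬((p ∨ ¬q) ∧ ¬r)) ∧ (q ∨ (p → ¬q)), w0
2. ¬(◇□¬((p ∨ ¬q) ∧ ¬r) → ¬((p ∨ ¬q) ∧ ¬r)), w0
3. q ∨ (p → ¬q), w0
4. ◇□¬((p ∨ ¬q) ∧ ¬r), w0
5. (p ∨ ¬q) ∧ ¬r, w0
6. p ∨ ¬q, w0
7. ¬r, w0
8. p → ¬q, w0
9. ¬q, w0
10. □¬((p ∨ ¬q) ∧ ¬r), w1
11. ¬((p ∨ ¬q) ∧ ¬r), w1
12. r, w1
Accessibility: w0Rw0, w0Rw1, w1Rw1
Complete open branch: satisfiable in S4, hence also in K, T (this S4-model is also a K-model and a T-model).
S5-tableau for the formula:
1. ¬(◇□¬((p ∨ ¬q) ∧ ¬r) → ¬((p ∨ ¬q) ∧ ¬r)) ∧ (q ∨ (p → ¬q)), w0
2. ¬(◇□¬((p ∨ ¬q) ∧ ¬r) → ¬((p ∨ ¬q) ∧ ¬r)), w0
3. q ∨ (p → ¬q), w0
4. ◇□¬((p ∨ ¬q) ∧ ¬r), w0
5. (p ∨ ¬q) ∧ ¬r, w0
6. p ∨ ¬q, w0
7. ¬r, w0
8. p → ¬q, w0
9. ¬q, w0
10. □¬((p ∨ ¬q) ∧ ¬r), w1
11. ¬((p ∨ ¬q) ∧ ¬r), w0
12. ¬((p ∨ ¬q) ∧ ¬r), w1
13. ¬(p ∨ ¬q), w0
14. ¬p, w0
15. q, w0
Accessibility: w0Rw0, w0Rw1, w1Rw0, w1Rw1
Branch closes: q and ¬q both at w0.
Every branch closes (one shown): unsatisfiable in S5.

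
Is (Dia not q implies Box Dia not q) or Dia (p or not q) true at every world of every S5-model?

Tableau for the negation not ((Dia not q implies Box Dia not q) or Dia (p or not q)):
1. not ((Dia not q implies Box Dia not q) or Dia (p or not q)), w0
2. not (Dia not q implies Box Dia not q), w0
3. not Dia (p or not q), w0
4. Dia not q, w0
5. not Box Dia not q, w0
6. not (p or not q), w0
7. not p, w0
8. q, w0
9. not q, w1
10. not (p or not q), w1
11. not p, w1
12. q, w1
Accessibility: w0Rw0, w0Rw1, w1Rw0, w1Rw1
Branch closes: q and not q both at w1.
Every branch of the negation's tableau closes; the branch above is one of them.

Valid in S5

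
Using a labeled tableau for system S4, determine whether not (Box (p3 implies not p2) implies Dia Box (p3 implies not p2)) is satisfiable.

No, unsatisfiable

1. not (Box (p3 implies not p2) implies Dia Box (p3 implies not p2)), u
2. Box (p3 implies not p2), u
3. not Dia Box (p3 implies not p2), u
4. p3 implies not p2, u
5. not Box (p3 implies not p2), u
6. not p2, u
7. not (p3 implies not p2), v
8. p3, v
9. p2, v
10. p3 implies not p2, v
11. not Box (p3 implies not p2), v
12. not p2, v
Accessibility: uRu, uRv, vRv
Branch closes: p2 and not p2 both at v.
(One branch shown.) All branches close.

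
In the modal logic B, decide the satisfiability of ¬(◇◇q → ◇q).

1. ¬(◇◇q → ◇q), 0
2. ◇◇q, 0   [¬→-rule on 1]
3. ¬◇q, 0   [¬→-rule on 1]
4. ¬q, 0   [¬◇-rule on 3 via 0R0]
5. ◇q, 1   [◇-rule on 2: fresh world 1, 0R1]
6. ¬q, 1   [¬◇-rule on 3 via 0R1]
7. q, 2   [◇-rule on 5: fresh world 2, 1R2]
Accessibility: 0R0, 0R1, 1R0, 1R1, 1R2, 2R1, 2R2

Satisfiable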